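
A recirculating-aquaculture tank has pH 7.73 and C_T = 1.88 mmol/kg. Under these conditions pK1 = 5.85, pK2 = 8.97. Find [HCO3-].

α₁ = 1 / (1 + [H⁺]/K1 + K2/[H⁺]) = 1 / (1 + 10^-1.88 + 10^-1.24)
   = 1 / (1 + 0.013183 + 0.057544) = 1/1.0707 = 0.9339
[HCO3⁻] = α₁ × DIC = 0.9339 × 1.88 = 1.76 mmol/kg

[HCO3⁻] = 1.76 mmol/kg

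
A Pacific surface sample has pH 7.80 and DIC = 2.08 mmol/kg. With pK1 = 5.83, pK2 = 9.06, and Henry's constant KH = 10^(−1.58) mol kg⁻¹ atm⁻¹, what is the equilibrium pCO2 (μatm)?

α₀ = 1 / (1 + K1/[H⁺] + K1K2/[H⁺]²) = 1 / (1 + 10^+1.97 + 10^+0.71)
   = 1 / (1 + 93.325 + 5.1286) = 1/99.454 = 0.01005
[CO2*] = α₀ × DIC = 0.01005 × 2.08 = 0.02091 mmol/kg
pCO2 = [CO2*]/KH = 2.091×10^-5 / 2.630×10^-2 = 795 μatm

pCO2 = 795 μatm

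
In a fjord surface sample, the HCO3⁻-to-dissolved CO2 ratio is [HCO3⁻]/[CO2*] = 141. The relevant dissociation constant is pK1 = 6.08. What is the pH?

pH = 8.23

From K1 = [H⁺][HCO3⁻]/[CO2*]:  pH = pK1 + log₁₀([HCO3⁻]/[CO2*])
log₁₀(141) = +2.149
pH = 6.08 + (+2.149) = 8.23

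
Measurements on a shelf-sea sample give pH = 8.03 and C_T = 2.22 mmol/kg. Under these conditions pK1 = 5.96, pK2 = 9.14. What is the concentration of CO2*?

[CO2*] = 17.4 μmol/kg

α₀ = 1 / (1 + K1/[H⁺] + K1K2/[H⁺]²) = 1 / (1 + 10^+2.07 + 10^+0.96)
   = 1 / (1 + 117.49 + 9.1201) = 1/127.61 = 0.007836
[CO2*] = α₀ × DIC = 0.007836 × 2.22 = 0.0174 mmol/kg = 17.4 μmol/kg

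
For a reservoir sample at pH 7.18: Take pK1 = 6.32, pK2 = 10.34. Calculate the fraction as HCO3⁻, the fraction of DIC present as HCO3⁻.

α₁ = 0.878

α₁ = 1 / (1 + [H⁺]/K1 + K2/[H⁺]) = 1 / (1 + 10^-0.86 + 10^-3.16)
   = 1 / (1 + 0.13804 + 0.00069183) = 1/1.1387 = 0.8782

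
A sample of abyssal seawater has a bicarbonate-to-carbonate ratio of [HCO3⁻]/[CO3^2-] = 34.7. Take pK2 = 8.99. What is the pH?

pH = 7.45

From K2 = [H⁺][CO3^2-]/[HCO3⁻]:  pH = pK2 − log₁₀([HCO3⁻]/[CO3^2-])
log₁₀(34.7) = +1.540
pH = 8.99 − (+1.540) = 7.45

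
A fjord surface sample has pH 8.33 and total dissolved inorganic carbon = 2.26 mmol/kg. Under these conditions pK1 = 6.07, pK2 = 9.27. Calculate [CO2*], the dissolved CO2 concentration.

α₀ = 1 / (1 + K1/[H⁺] + K1K2/[H⁺]²) = 1 / (1 + 10^+2.26 + 10^+1.32)
   = 1 / (1 + 181.97 + 20.893) = 1/203.86 = 0.004905
[CO2*] = α₀ × DIC = 0.004905 × 2.26 = 0.0111 mmol/kg = 11.1 μmol/kg

[CO2*] = 11.1 μmol/kg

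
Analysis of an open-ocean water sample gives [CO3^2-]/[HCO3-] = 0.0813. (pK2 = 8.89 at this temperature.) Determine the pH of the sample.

pH = 7.80

From K2 = [H⁺][CO3^2-]/[HCO3-]:  pH = pK2 + log₁₀([CO3^2-]/[HCO3-])
log₁₀(0.0813) = -1.090
pH = 8.89 + (-1.090) = 7.80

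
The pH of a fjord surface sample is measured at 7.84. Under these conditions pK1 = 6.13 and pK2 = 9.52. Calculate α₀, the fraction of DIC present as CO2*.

α₀ = 0.0187

α₀ = 1 / (1 + K1/[H⁺] + K1K2/[H⁺]²) = 1 / (1 + 10^+1.71 + 10^+0.03)
   = 1 / (1 + 51.286 + 1.0715) = 1/53.358 = 0.01874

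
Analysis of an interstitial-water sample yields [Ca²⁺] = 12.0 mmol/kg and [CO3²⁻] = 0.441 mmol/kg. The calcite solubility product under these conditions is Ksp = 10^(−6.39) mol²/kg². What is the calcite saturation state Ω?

Ksp = 10^(−6.39) = 4.074×10^-7
Ω = [Ca²⁺][CO3²⁻]/Ksp = (12.0×10^-3)(0.441×10^-3) / 4.074×10^-7 = 13.0

Ω = 13.0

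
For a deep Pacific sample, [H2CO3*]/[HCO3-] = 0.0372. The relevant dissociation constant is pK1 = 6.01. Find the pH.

From K1 = [H⁺][HCO3-]/[H2CO3*]:  pH = pK1 − log₁₀([H2CO3*]/[HCO3-])
log₁₀(0.0372) = -1.429
pH = 6.01 − (-1.429) = 7.44

pH = 7.44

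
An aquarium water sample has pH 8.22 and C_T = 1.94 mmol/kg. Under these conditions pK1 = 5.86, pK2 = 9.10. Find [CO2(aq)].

α₀ = 1 / (1 + K1/[H⁺] + K1K2/[H⁺]²) = 1 / (1 + 10^+2.36 + 10^+1.48)
   = 1 / (1 + 229.09 + 30.200) = 1/260.29 = 0.003842
[CO2*] = α₀ × DIC = 0.003842 × 1.94 = 0.00745 mmol/kg = 7.45 μmol/kg

[CO2*] = 7.45 μmol/kg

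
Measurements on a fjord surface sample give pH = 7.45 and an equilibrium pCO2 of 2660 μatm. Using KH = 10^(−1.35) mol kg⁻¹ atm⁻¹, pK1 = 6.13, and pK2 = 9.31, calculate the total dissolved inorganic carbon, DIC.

[CO2*] = KH · pCO2 = 10^(−1.35) × 2660×10^-6 = 1.188×10^-4 mol/kg
α₀ = 1/(1 + K1/[H⁺] + K1K2/[H⁺]²) = 1/(1 + 10^+1.32 + 10^-0.54) = 0.04508
DIC = [CO2*]/α₀ = 1.188×10^-4 / 0.04508 = 2.64 mmol/kg

DIC = 2.64 mmol/kg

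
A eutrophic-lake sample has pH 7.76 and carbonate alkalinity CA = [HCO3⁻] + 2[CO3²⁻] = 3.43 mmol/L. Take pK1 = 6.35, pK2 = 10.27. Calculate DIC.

CA = [HCO3⁻] + 2[CO3²⁻] = (α₁ + 2α₂)·DIC
At pH 7.76: [H⁺]/K1 = 10^-1.41 = 0.038905, K2/[H⁺] = 10^-2.51 = 0.0030903
α₁ = 1/(1 + 0.038905 + 0.0030903) = 1/1.0420 = 0.9597; α₂ = α₁·K2/[H⁺] = 0.002966
α₁ + 2α₂ = 0.9656
DIC = CA / (α₁ + 2α₂) = 3.43 / 0.9656 = 3.55 mmol/L

DIC = 3.55 mmol/L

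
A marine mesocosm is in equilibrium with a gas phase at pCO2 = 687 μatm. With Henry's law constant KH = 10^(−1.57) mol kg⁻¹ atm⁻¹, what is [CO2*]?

[CO2*] = 18.5 μmol/kg

KH = 10^(−1.57) = 2.692×10^-2 mol kg⁻¹ atm⁻¹
[CO2*] = KH · pCO2 = 2.692×10^-2 × 687×10^-6 atm = 1.85×10^-5 mol/kg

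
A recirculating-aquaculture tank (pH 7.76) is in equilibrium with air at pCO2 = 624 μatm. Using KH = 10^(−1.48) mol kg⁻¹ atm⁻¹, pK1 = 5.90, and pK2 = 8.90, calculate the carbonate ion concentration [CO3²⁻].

[CO2*] = KH · pCO2 = 10^(−1.48) × 624×10^-6 = 2.066×10^-5 mol/kg
α₀ = 1/(1 + K1/[H⁺] + K1K2/[H⁺]²) = 1/(1 + 10^+1.86 + 10^+0.72) = 0.01271
DIC = [CO2*]/α₀ = 2.066×10^-5 / 0.01271 = 1.626 mmol/kg
[CO3²⁻] = α₂·DIC; α₂ = 0.06669, so [CO3²⁻] = 0.06669 × 1.626 = 0.108 mmol/kg

[CO3²⁻] = 0.108 mmol/kg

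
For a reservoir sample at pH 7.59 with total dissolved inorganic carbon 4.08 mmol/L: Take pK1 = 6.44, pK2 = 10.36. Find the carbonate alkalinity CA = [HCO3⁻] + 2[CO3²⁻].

CA = 3.82 mmol/L

CA = [HCO3⁻] + 2[CO3²⁻] = (α₁ + 2α₂)·DIC
At pH 7.59: [H⁺]/K1 = 10^-1.15 = 0.070795, K2/[H⁺] = 10^-2.77 = 0.0016982
α₁ = 1/(1 + 0.070795 + 0.0016982) = 1/1.0725 = 0.9324; α₂ = α₁·K2/[H⁺] = 0.001583
α₁ + 2α₂ = 0.9356
CA = 0.9356 × 4.08 = 3.82 mmol/L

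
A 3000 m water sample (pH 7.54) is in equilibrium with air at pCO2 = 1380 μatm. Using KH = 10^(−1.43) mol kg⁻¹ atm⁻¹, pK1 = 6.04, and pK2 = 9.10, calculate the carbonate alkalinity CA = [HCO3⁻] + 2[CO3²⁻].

[CO2*] = KH · pCO2 = 10^(−1.43) × 1380×10^-6 = 5.127×10^-5 mol/kg
α₀ = 1/(1 + K1/[H⁺] + K1K2/[H⁺]²) = 1/(1 + 10^+1.50 + 10^-0.06) = 0.02986
DIC = [CO2*]/α₀ = 5.127×10^-5 / 0.02986 = 1.717 mmol/kg
CA = (α₁ + 2α₂)·DIC = (0.9441 + 2×0.02600) × 1.717 = 1.71 mmol/kg

CA = 1.71 mmol/kg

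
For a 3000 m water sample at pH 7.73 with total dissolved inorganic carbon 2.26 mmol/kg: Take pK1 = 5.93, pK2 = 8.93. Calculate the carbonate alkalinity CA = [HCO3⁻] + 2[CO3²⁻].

CA = [HCO3⁻] + 2[CO3²⁻] = (α₁ + 2α₂)·DIC
At pH 7.73: [H⁺]/K1 = 10^-1.80 = 0.015849, K2/[H⁺] = 10^-1.20 = 0.063096
α₁ = 1/(1 + 0.015849 + 0.063096) = 1/1.0789 = 0.9268; α₂ = α₁·K2/[H⁺] = 0.05848
α₁ + 2α₂ = 1.0438
CA = 1.0438 × 2.26 = 2.36 mmol/kg

CA = 2.36 mmol/kg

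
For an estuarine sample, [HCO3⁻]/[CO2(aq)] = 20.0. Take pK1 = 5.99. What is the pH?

From K1 = [H⁺][HCO3⁻]/[CO2(aq)]:  pH = pK1 + log₁₀([HCO3⁻]/[CO2(aq)])
log₁₀(20.0) = +1.301
pH = 5.99 + (+1.301) = 7.29

pH = 7.29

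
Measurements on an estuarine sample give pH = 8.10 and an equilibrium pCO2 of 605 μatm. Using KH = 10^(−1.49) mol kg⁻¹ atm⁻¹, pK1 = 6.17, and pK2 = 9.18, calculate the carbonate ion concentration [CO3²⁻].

[CO2*] = KH · pCO2 = 10^(−1.49) × 605×10^-6 = 1.958×10^-5 mol/kg
α₀ = 1/(1 + K1/[H⁺] + K1K2/[H⁺]²) = 1/(1 + 10^+1.93 + 10^+0.85) = 0.01073
DIC = [CO2*]/α₀ = 1.958×10^-5 / 0.01073 = 1.824 mmol/kg
[CO3²⁻] = α₂·DIC; α₂ = 0.07597, so [CO3²⁻] = 0.07597 × 1.824 = 0.139 mmol/kg

[CO3²⁻] = 0.139 mmol/kg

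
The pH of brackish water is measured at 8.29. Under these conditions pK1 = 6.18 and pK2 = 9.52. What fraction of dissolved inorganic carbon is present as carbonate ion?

α₂ = 0.0552

α₂ = 1 / (1 + [H⁺]/K2 + [H⁺]²/(K1K2)) = 1 / (1 + 10^+1.23 + 10^-0.88)
   = 1 / (1 + 16.982 + 0.13183) = 1/18.114 = 0.05521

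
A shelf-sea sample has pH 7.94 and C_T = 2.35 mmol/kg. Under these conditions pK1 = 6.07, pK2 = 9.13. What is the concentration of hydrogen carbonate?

α₁ = 1 / (1 + [H⁺]/K1 + K2/[H⁺]) = 1 / (1 + 10^-1.87 + 10^-1.19)
   = 1 / (1 + 0.013490 + 0.064565) = 1/1.0781 = 0.9276
[HCO3⁻] = α₁ × DIC = 0.9276 × 2.35 = 2.18 mmol/kg

[HCO3⁻] = 2.18 mmol/kg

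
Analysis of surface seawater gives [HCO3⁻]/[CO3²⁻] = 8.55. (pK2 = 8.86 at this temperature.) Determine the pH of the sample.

pH = 7.93

From K2 = [H⁺][CO3²⁻]/[HCO3⁻]:  pH = pK2 − log₁₀([HCO3⁻]/[CO3²⁻])
log₁₀(8.55) = +0.932
pH = 8.86 − (+0.932) = 7.93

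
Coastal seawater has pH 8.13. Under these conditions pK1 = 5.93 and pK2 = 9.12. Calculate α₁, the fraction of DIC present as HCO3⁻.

α₁ = 0.902

α₁ = 1 / (1 + [H⁺]/K1 + K2/[H⁺]) = 1 / (1 + 10^-2.20 + 10^-0.99)
   = 1 / (1 + 0.0063096 + 0.10233) = 1/1.1086 = 0.9020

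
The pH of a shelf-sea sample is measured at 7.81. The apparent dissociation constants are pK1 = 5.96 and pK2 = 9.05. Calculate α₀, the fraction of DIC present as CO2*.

α₀ = 0.0132

α₀ = 1 / (1 + K1/[H⁺] + K1K2/[H⁺]²) = 1 / (1 + 10^+1.85 + 10^+0.61)
   = 1 / (1 + 70.795 + 4.0738) = 1/75.868 = 0.01318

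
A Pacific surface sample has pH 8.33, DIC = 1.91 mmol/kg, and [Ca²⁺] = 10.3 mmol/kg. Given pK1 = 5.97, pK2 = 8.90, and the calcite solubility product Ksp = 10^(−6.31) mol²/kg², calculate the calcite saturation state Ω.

Ω = 8.49

α₂ = 1 / (1 + [H⁺]/K2 + [H⁺]²/(K1K2)) = 1 / (1 + 10^+0.57 + 10^-1.79)
   = 1 / (1 + 3.7154 + 0.016218) = 1/4.7316 = 0.2113
[CO3²⁻] = α₂ × DIC = 0.2113 × 1.91 = 0.4037 mmol/kg
Ksp = 10^(−6.31) = 4.898×10^-7
Ω = [Ca²⁺][CO3²⁻]/Ksp = (10.3×10^-3)(4.037×10^-4) / 4.898×10^-7 = 8.49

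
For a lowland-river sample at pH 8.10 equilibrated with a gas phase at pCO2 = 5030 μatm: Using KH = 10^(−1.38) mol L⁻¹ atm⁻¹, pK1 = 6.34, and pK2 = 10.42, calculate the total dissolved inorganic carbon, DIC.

DIC = 12.3 mmol/L

[CO2*] = KH · pCO2 = 10^(−1.38) × 5030×10^-6 = 2.097×10^-4 mol/L
α₀ = 1/(1 + K1/[H⁺] + K1K2/[H⁺]²) = 1/(1 + 10^+1.76 + 10^-0.56) = 0.01700
DIC = [CO2*]/α₀ = 2.097×10^-4 / 0.01700 = 12.3 mmol/L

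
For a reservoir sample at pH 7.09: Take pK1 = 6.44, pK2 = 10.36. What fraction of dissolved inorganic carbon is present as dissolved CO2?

α₀ = 1 / (1 + K1/[H⁺] + K1K2/[H⁺]²) = 1 / (1 + 10^+0.65 + 10^-2.62)
   = 1 / (1 + 4.4668 + 0.0023988) = 1/5.4692 = 0.1828

α₀ = 0.183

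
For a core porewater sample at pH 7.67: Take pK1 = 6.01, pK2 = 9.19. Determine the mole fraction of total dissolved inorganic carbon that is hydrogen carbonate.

α₁ = 0.951

α₁ = 1 / (1 + [H⁺]/K1 + K2/[H⁺]) = 1 / (1 + 10^-1.66 + 10^-1.52)
   = 1 / (1 + 0.021878 + 0.030200) = 1/1.0521 = 0.9505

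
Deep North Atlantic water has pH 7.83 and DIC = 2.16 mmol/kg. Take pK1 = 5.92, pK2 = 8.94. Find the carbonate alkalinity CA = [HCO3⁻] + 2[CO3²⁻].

CA = [HCO3⁻] + 2[CO3²⁻] = (α₁ + 2α₂)·DIC
At pH 7.83: [H⁺]/K1 = 10^-1.91 = 0.012303, K2/[H⁺] = 10^-1.11 = 0.077625
α₁ = 1/(1 + 0.012303 + 0.077625) = 1/1.0899 = 0.9175; α₂ = α₁·K2/[H⁺] = 0.07122
α₁ + 2α₂ = 1.0599
CA = 1.0599 × 2.16 = 2.29 mmol/kg

CA = 2.29 mmol/kg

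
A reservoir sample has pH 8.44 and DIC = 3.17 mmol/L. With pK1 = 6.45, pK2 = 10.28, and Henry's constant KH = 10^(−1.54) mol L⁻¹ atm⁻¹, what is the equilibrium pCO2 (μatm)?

pCO2 = 1100 μatm

α₀ = 1 / (1 + K1/[H⁺] + K1K2/[H⁺]²) = 1 / (1 + 10^+1.99 + 10^+0.15)
   = 1 / (1 + 97.724 + 1.4125) = 1/100.14 = 0.009986
[CO2*] = α₀ × DIC = 0.009986 × 3.17 = 0.03166 mmol/L
pCO2 = [CO2*]/KH = 3.166×10^-5 / 2.884×10^-2 = 1100 μatm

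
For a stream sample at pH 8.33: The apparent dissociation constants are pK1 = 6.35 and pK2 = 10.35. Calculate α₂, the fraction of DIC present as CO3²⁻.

α₂ = 0.00936

α₂ = 1 / (1 + [H⁺]/K2 + [H⁺]²/(K1K2)) = 1 / (1 + 10^+2.02 + 10^+0.04)
   = 1 / (1 + 104.71 + 1.0965) = 1/106.81 = 0.009362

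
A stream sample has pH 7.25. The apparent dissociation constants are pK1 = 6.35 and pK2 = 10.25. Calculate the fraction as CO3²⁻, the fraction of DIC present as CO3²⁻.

α₂ = 0.000887

α₂ = 1 / (1 + [H⁺]/K2 + [H⁺]²/(K1K2)) = 1 / (1 + 10^+3.00 + 10^+2.10)
   = 1 / (1 + 1000.0 + 125.89) = 1/1126.9 = 0.0008874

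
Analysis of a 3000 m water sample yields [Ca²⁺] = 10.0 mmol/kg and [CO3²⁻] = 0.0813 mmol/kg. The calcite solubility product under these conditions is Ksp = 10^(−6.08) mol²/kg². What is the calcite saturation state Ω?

Ksp = 10^(−6.08) = 8.318×10^-7
Ω = [Ca²⁺][CO3²⁻]/Ksp = (10.0×10^-3)(0.0813×10^-3) / 8.318×10^-7 = 0.977

Ω = 0.977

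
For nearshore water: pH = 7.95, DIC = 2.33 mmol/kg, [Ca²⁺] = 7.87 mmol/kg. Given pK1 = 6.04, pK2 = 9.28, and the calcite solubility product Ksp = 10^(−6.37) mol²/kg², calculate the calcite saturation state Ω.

α₂ = 1 / (1 + [H⁺]/K2 + [H⁺]²/(K1K2)) = 1 / (1 + 10^+1.33 + 10^-0.58)
   = 1 / (1 + 21.380 + 0.26303) = 1/22.643 = 0.04416
[CO3²⁻] = α₂ × DIC = 0.04416 × 2.33 = 0.1029 mmol/kg
Ksp = 10^(−6.37) = 4.266×10^-7
Ω = [Ca²⁺][CO3²⁻]/Ksp = (7.87×10^-3)(1.029×10^-4) / 4.266×10^-7 = 1.90

Ω = 1.90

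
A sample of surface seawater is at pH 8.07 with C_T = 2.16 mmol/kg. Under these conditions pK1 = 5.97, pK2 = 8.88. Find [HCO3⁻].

[HCO3⁻] = 1.86 mmol/kg

α₁ = 1 / (1 + [H⁺]/K1 + K2/[H⁺]) = 1 / (1 + 10^-2.10 + 10^-0.81)
   = 1 / (1 + 0.0079433 + 0.15488) = 1/1.1628 = 0.8600
[HCO3⁻] = α₁ × DIC = 0.8600 × 2.16 = 1.86 mmol/kg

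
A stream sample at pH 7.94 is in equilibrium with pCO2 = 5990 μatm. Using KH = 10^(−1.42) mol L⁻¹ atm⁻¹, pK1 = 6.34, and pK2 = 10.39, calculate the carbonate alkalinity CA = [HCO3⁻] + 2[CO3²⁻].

[CO2*] = KH · pCO2 = 10^(−1.42) × 5990×10^-6 = 2.277×10^-4 mol/L
α₀ = 1/(1 + K1/[H⁺] + K1K2/[H⁺]²) = 1/(1 + 10^+1.60 + 10^-0.85) = 0.02442
DIC = [CO2*]/α₀ = 2.277×10^-4 / 0.02442 = 9.326 mmol/L
CA = (α₁ + 2α₂)·DIC = (0.9721 + 2×0.003449) × 9.326 = 9.13 mmol/L

CA = 9.13 mmol/L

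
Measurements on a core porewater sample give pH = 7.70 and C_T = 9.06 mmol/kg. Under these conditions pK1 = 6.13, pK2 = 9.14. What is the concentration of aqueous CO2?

α₀ = 1 / (1 + K1/[H⁺] + K1K2/[H⁺]²) = 1 / (1 + 10^+1.57 + 10^+0.13)
   = 1 / (1 + 37.154 + 1.3490) = 1/39.502 = 0.02531
[CO2*] = α₀ × DIC = 0.02531 × 9.06 = 0.229 mmol/kg

[CO2*] = 0.229 mmol/kg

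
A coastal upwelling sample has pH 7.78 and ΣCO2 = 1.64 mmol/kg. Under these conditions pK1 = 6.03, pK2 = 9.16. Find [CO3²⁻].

α₂ = 1 / (1 + [H⁺]/K2 + [H⁺]²/(K1K2)) = 1 / (1 + 10^+1.38 + 10^-0.37)
   = 1 / (1 + 23.988 + 0.42658) = 1/25.415 = 0.03935
[CO3²⁻] = α₂ × DIC = 0.03935 × 1.64 = 0.0645 mmol/kg

[CO3²⁻] = 0.0645 mmol/kg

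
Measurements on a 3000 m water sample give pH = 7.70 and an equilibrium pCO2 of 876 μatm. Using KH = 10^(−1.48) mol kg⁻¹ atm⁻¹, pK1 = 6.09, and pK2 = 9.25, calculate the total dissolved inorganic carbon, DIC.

DIC = 1.24 mmol/kg

[CO2*] = KH · pCO2 = 10^(−1.48) × 876×10^-6 = 2.901×10^-5 mol/kg
α₀ = 1/(1 + K1/[H⁺] + K1K2/[H⁺]²) = 1/(1 + 10^+1.61 + 10^+0.06) = 0.02332
DIC = [CO2*]/α₀ = 2.901×10^-5 / 0.02332 = 1.24 mmol/kg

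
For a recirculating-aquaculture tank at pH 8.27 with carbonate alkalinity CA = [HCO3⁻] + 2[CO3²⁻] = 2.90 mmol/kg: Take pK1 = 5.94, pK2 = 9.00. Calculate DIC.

DIC = 2.52 mmol/kg

CA = [HCO3⁻] + 2[CO3²⁻] = (α₁ + 2α₂)·DIC
At pH 8.27: [H⁺]/K1 = 10^-2.33 = 0.0046774, K2/[H⁺] = 10^-0.73 = 0.18621
α₁ = 1/(1 + 0.0046774 + 0.18621) = 1/1.1909 = 0.8397; α₂ = α₁·K2/[H⁺] = 0.1564
α₁ + 2α₂ = 1.1524
DIC = CA / (α₁ + 2α₂) = 2.90 / 1.1524 = 2.52 mmol/kg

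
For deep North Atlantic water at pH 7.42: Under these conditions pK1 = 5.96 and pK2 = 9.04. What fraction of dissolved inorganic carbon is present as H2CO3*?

α₀ = 0.0328

α₀ = 1 / (1 + K1/[H⁺] + K1K2/[H⁺]²) = 1 / (1 + 10^+1.46 + 10^-0.16)
   = 1 / (1 + 28.840 + 0.69183) = 1/30.532 = 0.03275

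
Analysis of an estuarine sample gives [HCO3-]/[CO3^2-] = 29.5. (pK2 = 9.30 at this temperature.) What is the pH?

pH = 7.83

From K2 = [H⁺][CO3^2-]/[HCO3-]:  pH = pK2 − log₁₀([HCO3-]/[CO3^2-])
log₁₀(29.5) = +1.470
pH = 9.30 − (+1.470) = 7.83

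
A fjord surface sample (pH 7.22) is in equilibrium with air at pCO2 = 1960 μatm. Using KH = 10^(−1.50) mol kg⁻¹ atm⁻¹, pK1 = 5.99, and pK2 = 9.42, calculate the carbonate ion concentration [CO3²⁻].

[CO3²⁻] = 6.64 μmol/kg

[CO2*] = KH · pCO2 = 10^(−1.50) × 1960×10^-6 = 6.198×10^-5 mol/kg
α₀ = 1/(1 + K1/[H⁺] + K1K2/[H⁺]²) = 1/(1 + 10^+1.23 + 10^-0.97) = 0.05528
DIC = [CO2*]/α₀ = 6.198×10^-5 / 0.05528 = 1.121 mmol/kg
[CO3²⁻] = α₂·DIC; α₂ = 0.005923, so [CO3²⁻] = 0.005923 × 1.121 = 0.00664 mmol/kg = 6.64 μmol/kg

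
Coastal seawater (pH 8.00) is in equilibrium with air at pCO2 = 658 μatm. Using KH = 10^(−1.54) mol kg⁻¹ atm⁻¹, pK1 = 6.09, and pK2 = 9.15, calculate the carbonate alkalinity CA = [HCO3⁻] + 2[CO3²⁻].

[CO2*] = KH · pCO2 = 10^(−1.54) × 658×10^-6 = 1.898×10^-5 mol/kg
α₀ = 1/(1 + K1/[H⁺] + K1K2/[H⁺]²) = 1/(1 + 10^+1.91 + 10^+0.76) = 0.01136
DIC = [CO2*]/α₀ = 1.898×10^-5 / 0.01136 = 1.671 mmol/kg
CA = (α₁ + 2α₂)·DIC = (0.9233 + 2×0.06536) × 1.671 = 1.76 mmol/kg

CA = 1.76 mmol/kg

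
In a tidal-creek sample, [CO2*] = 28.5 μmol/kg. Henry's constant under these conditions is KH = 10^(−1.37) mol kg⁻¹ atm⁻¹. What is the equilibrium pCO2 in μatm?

KH = 10^(−1.37) = 4.266×10^-2 mol kg⁻¹ atm⁻¹
pCO2 = [CO2*]/KH = 28.5×10^-6 / 4.266×10^-2 = 6.68×10^-4 atm = 668 μatm

pCO2 = 668 μatm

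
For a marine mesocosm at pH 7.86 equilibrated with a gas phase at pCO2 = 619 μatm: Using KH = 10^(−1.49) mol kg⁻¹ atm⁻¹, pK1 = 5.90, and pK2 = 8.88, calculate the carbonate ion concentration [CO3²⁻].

[CO2*] = KH · pCO2 = 10^(−1.49) × 619×10^-6 = 2.003×10^-5 mol/kg
α₀ = 1/(1 + K1/[H⁺] + K1K2/[H⁺]²) = 1/(1 + 10^+1.96 + 10^+0.94) = 0.009910
DIC = [CO2*]/α₀ = 2.003×10^-5 / 0.009910 = 2.021 mmol/kg
[CO3²⁻] = α₂·DIC; α₂ = 0.08631, so [CO3²⁻] = 0.08631 × 2.021 = 0.174 mmol/kg

[CO3²⁻] = 0.174 mmol/kg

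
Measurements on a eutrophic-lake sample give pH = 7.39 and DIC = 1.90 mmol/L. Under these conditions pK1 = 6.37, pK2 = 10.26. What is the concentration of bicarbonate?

α₁ = 1 / (1 + [H⁺]/K1 + K2/[H⁺]) = 1 / (1 + 10^-1.02 + 10^-2.87)
   = 1 / (1 + 0.095499 + 0.0013490) = 1/1.0968 = 0.9117
[HCO3⁻] = α₁ × DIC = 0.9117 × 1.90 = 1.73 mmol/L

[HCO3⁻] = 1.73 mmol/L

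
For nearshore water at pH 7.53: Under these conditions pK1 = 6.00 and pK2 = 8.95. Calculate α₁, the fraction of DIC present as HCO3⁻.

α₁ = 1 / (1 + [H⁺]/K1 + K2/[H⁺]) = 1 / (1 + 10^-1.53 + 10^-1.42)
   = 1 / (1 + 0.029512 + 0.038019) = 1/1.0675 = 0.9367

α₁ = 0.937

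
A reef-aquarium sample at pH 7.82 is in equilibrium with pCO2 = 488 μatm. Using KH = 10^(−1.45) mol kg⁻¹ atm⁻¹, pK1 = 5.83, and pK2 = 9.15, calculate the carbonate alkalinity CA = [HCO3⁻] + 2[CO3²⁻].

[CO2*] = KH · pCO2 = 10^(−1.45) × 488×10^-6 = 1.731×10^-5 mol/kg
α₀ = 1/(1 + K1/[H⁺] + K1K2/[H⁺]²) = 1/(1 + 10^+1.99 + 10^+0.66) = 0.009681
DIC = [CO2*]/α₀ = 1.731×10^-5 / 0.009681 = 1.789 mmol/kg
CA = (α₁ + 2α₂)·DIC = (0.9461 + 2×0.04425) × 1.789 = 1.85 mmol/kg

CA = 1.85 mmol/kg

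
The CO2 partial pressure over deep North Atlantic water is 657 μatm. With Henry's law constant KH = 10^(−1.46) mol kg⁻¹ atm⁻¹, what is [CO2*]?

KH = 10^(−1.46) = 3.467×10^-2 mol kg⁻¹ atm⁻¹
[CO2*] = KH · pCO2 = 3.467×10^-2 × 657×10^-6 atm = 2.28×10^-5 mol/kg

[CO2*] = 22.8 μmol/kg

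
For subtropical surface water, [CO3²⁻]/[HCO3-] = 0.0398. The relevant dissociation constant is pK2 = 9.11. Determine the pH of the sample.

pH = 7.71

From K2 = [H⁺][CO3²⁻]/[HCO3-]:  pH = pK2 + log₁₀([CO3²⁻]/[HCO3-])
log₁₀(0.0398) = -1.400
pH = 9.11 + (-1.400) = 7.71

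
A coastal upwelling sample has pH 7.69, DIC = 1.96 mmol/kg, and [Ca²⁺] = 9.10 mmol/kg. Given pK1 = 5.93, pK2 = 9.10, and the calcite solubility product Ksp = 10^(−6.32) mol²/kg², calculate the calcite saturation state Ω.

Ω = 1.37

α₂ = 1 / (1 + [H⁺]/K2 + [H⁺]²/(K1K2)) = 1 / (1 + 10^+1.41 + 10^-0.35)
   = 1 / (1 + 25.704 + 0.44668) = 1/27.151 = 0.03683
[CO3²⁻] = α₂ × DIC = 0.03683 × 1.96 = 0.07219 mmol/kg
Ksp = 10^(−6.32) = 4.786×10^-7
Ω = [Ca²⁺][CO3²⁻]/Ksp = (9.10×10^-3)(7.219×10^-5) / 4.786×10^-7 = 1.37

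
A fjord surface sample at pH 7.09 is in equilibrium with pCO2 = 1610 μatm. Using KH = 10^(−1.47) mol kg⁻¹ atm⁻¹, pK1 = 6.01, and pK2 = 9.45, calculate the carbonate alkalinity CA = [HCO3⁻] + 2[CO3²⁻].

[CO2*] = KH · pCO2 = 10^(−1.47) × 1610×10^-6 = 5.455×10^-5 mol/kg
α₀ = 1/(1 + K1/[H⁺] + K1K2/[H⁺]²) = 1/(1 + 10^+1.08 + 10^-1.28) = 0.07648
DIC = [CO2*]/α₀ = 5.455×10^-5 / 0.07648 = 0.7133 mmol/kg
CA = (α₁ + 2α₂)·DIC = (0.9195 + 2×0.004014) × 0.7133 = 0.662 mmol/kg

CA = 0.662 mmol/kg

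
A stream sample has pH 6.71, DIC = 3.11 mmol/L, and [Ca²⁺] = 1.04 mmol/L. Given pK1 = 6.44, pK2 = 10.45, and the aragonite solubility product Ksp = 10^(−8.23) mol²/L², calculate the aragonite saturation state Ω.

α₂ = 1 / (1 + [H⁺]/K2 + [H⁺]²/(K1K2)) = 1 / (1 + 10^+3.74 + 10^+3.47)
   = 1 / (1 + 5495.4 + 2951.2) = 1/8447.6 = 0.0001184
[CO3²⁻] = α₂ × DIC = 0.0001184 × 3.11 = 0.0003682 mmol/L = 0.3682 μmol/L
Ksp = 10^(−8.23) = 5.888×10^-9
Ω = [Ca²⁺][CO3²⁻]/Ksp = (1.04×10^-3)(3.682×10^-7) / 5.888×10^-9 = 0.0650

Ω = 0.0650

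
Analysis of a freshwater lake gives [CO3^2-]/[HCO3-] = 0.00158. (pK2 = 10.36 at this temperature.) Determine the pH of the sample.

From K2 = [H⁺][CO3^2-]/[HCO3-]:  pH = pK2 + log₁₀([CO3^2-]/[HCO3-])
log₁₀(0.00158) = -2.801
pH = 10.36 + (-2.801) = 7.56

pH = 7.56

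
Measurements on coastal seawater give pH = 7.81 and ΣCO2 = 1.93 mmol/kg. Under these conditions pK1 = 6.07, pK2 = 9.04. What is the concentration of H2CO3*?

[CO2*] = 0.0326 mmol/kg

α₀ = 1 / (1 + K1/[H⁺] + K1K2/[H⁺]²) = 1 / (1 + 10^+1.74 + 10^+0.51)
   = 1 / (1 + 54.954 + 3.2359) = 1/59.190 = 0.01689
[CO2*] = α₀ × DIC = 0.01689 × 1.93 = 0.0326 mmol/kg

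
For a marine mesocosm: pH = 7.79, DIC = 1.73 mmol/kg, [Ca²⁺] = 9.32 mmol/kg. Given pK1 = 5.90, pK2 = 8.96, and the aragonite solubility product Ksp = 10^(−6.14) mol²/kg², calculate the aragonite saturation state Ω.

α₂ = 1 / (1 + [H⁺]/K2 + [H⁺]²/(K1K2)) = 1 / (1 + 10^+1.17 + 10^-0.72)
   = 1 / (1 + 14.791 + 0.19055) = 1/15.982 = 0.06257
[CO3²⁻] = α₂ × DIC = 0.06257 × 1.73 = 0.1082 mmol/kg
Ksp = 10^(−6.14) = 7.244×10^-7
Ω = [Ca²⁺][CO3²⁻]/Ksp = (9.32×10^-3)(1.082×10^-4) / 7.244×10^-7 = 1.39

Ω = 1.39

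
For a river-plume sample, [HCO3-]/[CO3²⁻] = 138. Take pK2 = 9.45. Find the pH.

From K2 = [H⁺][CO3²⁻]/[HCO3-]:  pH = pK2 − log₁₀([HCO3-]/[CO3²⁻])
log₁₀(138) = +2.140
pH = 9.45 − (+2.140) = 7.31

pH = 7.31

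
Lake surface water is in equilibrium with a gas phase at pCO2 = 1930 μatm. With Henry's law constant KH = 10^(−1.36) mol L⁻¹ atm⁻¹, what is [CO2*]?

[CO2*] = 84.2 μmol/L

KH = 10^(−1.36) = 4.365×10^-2 mol L⁻¹ atm⁻¹
[CO2*] = KH · pCO2 = 4.365×10^-2 × 1930×10^-6 atm = 8.42×10^-5 mol/L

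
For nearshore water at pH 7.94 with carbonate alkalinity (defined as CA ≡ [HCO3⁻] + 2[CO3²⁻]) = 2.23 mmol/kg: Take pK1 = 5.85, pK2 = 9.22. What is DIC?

CA = [HCO3⁻] + 2[CO3²⁻] = (α₁ + 2α₂)·DIC
At pH 7.94: [H⁺]/K1 = 10^-2.09 = 0.0081283, K2/[H⁺] = 10^-1.28 = 0.052481
α₁ = 1/(1 + 0.0081283 + 0.052481) = 1/1.0606 = 0.9429; α₂ = α₁·K2/[H⁺] = 0.04948
α₁ + 2α₂ = 1.0418
DIC = CA / (α₁ + 2α₂) = 2.23 / 1.0418 = 2.14 mmol/kg

DIC = 2.14 mmol/kg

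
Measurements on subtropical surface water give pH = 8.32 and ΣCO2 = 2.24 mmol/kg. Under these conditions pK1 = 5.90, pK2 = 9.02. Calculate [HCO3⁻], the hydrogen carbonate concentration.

α₁ = 1 / (1 + [H⁺]/K1 + K2/[H⁺]) = 1 / (1 + 10^-2.42 + 10^-0.70)
   = 1 / (1 + 0.0038019 + 0.19953) = 1/1.2033 = 0.8310
[HCO3⁻] = α₁ × DIC = 0.8310 × 2.24 = 1.86 mmol/kg

[HCO3⁻] = 1.86 mmol/kg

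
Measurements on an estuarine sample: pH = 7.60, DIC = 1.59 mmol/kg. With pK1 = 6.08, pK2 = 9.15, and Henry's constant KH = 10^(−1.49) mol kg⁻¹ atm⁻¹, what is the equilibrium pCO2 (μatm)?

pCO2 = 1400 μatm

α₀ = 1 / (1 + K1/[H⁺] + K1K2/[H⁺]²) = 1 / (1 + 10^+1.52 + 10^-0.03)
   = 1 / (1 + 33.113 + 0.93325) = 1/35.046 = 0.02853
[CO2*] = α₀ × DIC = 0.02853 × 1.59 = 0.04537 mmol/kg
pCO2 = [CO2*]/KH = 4.537×10^-5 / 3.236×10^-2 = 1400 μatm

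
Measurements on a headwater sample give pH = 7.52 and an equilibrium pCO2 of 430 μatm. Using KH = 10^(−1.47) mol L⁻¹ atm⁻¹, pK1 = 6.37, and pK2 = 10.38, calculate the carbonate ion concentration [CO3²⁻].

[CO2*] = KH · pCO2 = 10^(−1.47) × 430×10^-6 = 1.457×10^-5 mol/L
α₀ = 1/(1 + K1/[H⁺] + K1K2/[H⁺]²) = 1/(1 + 10^+1.15 + 10^-1.71) = 0.06603
DIC = [CO2*]/α₀ = 1.457×10^-5 / 0.06603 = 0.2207 mmol/L
[CO3²⁻] = α₂·DIC; α₂ = 0.001287, so [CO3²⁻] = 0.001287 × 0.2207 = 0.000284 mmol/L = 0.284 μmol/L

[CO3²⁻] = 0.284 μmol/L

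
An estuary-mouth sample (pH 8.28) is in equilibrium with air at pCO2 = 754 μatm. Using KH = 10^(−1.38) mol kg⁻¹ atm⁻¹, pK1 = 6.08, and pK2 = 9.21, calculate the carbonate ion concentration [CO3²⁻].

[CO2*] = KH · pCO2 = 10^(−1.38) × 754×10^-6 = 3.143×10^-5 mol/kg
α₀ = 1/(1 + K1/[H⁺] + K1K2/[H⁺]²) = 1/(1 + 10^+2.20 + 10^+1.27) = 0.005615
DIC = [CO2*]/α₀ = 3.143×10^-5 / 0.005615 = 5.598 mmol/kg
[CO3²⁻] = α₂·DIC; α₂ = 0.1045, so [CO3²⁻] = 0.1045 × 5.598 = 0.585 mmol/kg

[CO3²⁻] = 0.585 mmol/kg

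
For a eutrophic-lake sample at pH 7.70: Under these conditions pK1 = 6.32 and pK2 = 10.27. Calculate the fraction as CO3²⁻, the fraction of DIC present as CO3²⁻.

α₂ = 0.00258

α₂ = 1 / (1 + [H⁺]/K2 + [H⁺]²/(K1K2)) = 1 / (1 + 10^+2.57 + 10^+1.19)
   = 1 / (1 + 371.54 + 15.488) = 1/388.02 = 0.002577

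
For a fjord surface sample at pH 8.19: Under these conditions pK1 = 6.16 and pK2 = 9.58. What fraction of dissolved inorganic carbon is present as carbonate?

α₂ = 1 / (1 + [H⁺]/K2 + [H⁺]²/(K1K2)) = 1 / (1 + 10^+1.39 + 10^-0.64)
   = 1 / (1 + 24.547 + 0.22909) = 1/25.776 = 0.03880

α₂ = 0.0388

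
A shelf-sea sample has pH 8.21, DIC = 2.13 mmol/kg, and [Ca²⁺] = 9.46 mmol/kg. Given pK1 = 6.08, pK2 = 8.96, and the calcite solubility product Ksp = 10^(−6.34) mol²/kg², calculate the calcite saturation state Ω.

α₂ = 1 / (1 + [H⁺]/K2 + [H⁺]²/(K1K2)) = 1 / (1 + 10^+0.75 + 10^-1.38)
   = 1 / (1 + 5.6234 + 0.041687) = 1/6.6651 = 0.1500
[CO3²⁻] = α₂ × DIC = 0.1500 × 2.13 = 0.3196 mmol/kg
Ksp = 10^(−6.34) = 4.571×10^-7
Ω = [Ca²⁺][CO3²⁻]/Ksp = (9.46×10^-3)(3.196×10^-4) / 4.571×10^-7 = 6.61

Ω = 6.61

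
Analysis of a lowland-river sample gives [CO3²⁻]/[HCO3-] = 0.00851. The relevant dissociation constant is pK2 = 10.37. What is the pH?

From K2 = [H⁺][CO3²⁻]/[HCO3-]:  pH = pK2 + log₁₀([CO3²⁻]/[HCO3-])
log₁₀(0.00851) = -2.070
pH = 10.37 + (-2.070) = 8.30

pH = 8.30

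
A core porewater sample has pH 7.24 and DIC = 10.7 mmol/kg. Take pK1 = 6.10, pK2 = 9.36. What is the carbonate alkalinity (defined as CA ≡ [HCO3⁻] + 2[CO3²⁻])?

CA = [HCO3⁻] + 2[CO3²⁻] = (α₁ + 2α₂)·DIC
At pH 7.24: [H⁺]/K1 = 10^-1.14 = 0.072444, K2/[H⁺] = 10^-2.12 = 0.0075858
α₁ = 1/(1 + 0.072444 + 0.0075858) = 1/1.0800 = 0.9259; α₂ = α₁·K2/[H⁺] = 0.007024
α₁ + 2α₂ = 0.9399
CA = 0.9399 × 10.7 = 10.1 mmol/kg

CA = 10.1 mmol/kg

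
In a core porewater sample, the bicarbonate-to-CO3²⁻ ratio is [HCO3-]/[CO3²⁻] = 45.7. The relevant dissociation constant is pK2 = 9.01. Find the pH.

From K2 = [H⁺][CO3²⁻]/[HCO3-]:  pH = pK2 − log₁₀([HCO3-]/[CO3²⁻])
log₁₀(45.7) = +1.660
pH = 9.01 − (+1.660) = 7.35

pH = 7.35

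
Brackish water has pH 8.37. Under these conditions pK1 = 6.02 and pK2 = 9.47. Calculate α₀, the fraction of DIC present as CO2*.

α₀ = 1 / (1 + K1/[H⁺] + K1K2/[H⁺]²) = 1 / (1 + 10^+2.35 + 10^+1.25)
   = 1 / (1 + 223.87 + 17.783) = 1/242.65 = 0.004121

α₀ = 0.00412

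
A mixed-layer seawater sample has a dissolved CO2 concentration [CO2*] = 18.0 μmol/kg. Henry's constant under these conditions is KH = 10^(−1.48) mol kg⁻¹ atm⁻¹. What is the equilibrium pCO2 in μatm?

pCO2 = 544 μatm

KH = 10^(−1.48) = 3.311×10^-2 mol kg⁻¹ atm⁻¹
pCO2 = [CO2*]/KH = 18.0×10^-6 / 3.311×10^-2 = 5.44×10^-4 atm = 544 μatm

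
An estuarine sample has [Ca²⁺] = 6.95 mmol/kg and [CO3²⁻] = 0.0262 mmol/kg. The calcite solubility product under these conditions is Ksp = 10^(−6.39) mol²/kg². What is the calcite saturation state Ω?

Ω = 0.447

Ksp = 10^(−6.39) = 4.074×10^-7
Ω = [Ca²⁺][CO3²⁻]/Ksp = (6.95×10^-3)(0.0262×10^-3) / 4.074×10^-7 = 0.447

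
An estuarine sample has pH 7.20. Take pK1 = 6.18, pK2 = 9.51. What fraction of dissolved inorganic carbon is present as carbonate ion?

α₂ = 1 / (1 + [H⁺]/K2 + [H⁺]²/(K1K2)) = 1 / (1 + 10^+2.31 + 10^+1.29)
   = 1 / (1 + 204.17 + 19.498) = 1/224.67 = 0.004451

α₂ = 0.00445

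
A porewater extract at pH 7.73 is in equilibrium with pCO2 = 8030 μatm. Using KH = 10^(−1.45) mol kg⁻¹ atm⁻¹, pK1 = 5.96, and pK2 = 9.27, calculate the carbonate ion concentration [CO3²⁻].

[CO2*] = KH · pCO2 = 10^(−1.45) × 8030×10^-6 = 2.849×10^-4 mol/kg
α₀ = 1/(1 + K1/[H⁺] + K1K2/[H⁺]²) = 1/(1 + 10^+1.77 + 10^+0.23) = 0.01624
DIC = [CO2*]/α₀ = 2.849×10^-4 / 0.01624 = 17.55 mmol/kg
[CO3²⁻] = α₂·DIC; α₂ = 0.02758, so [CO3²⁻] = 0.02758 × 17.55 = 0.484 mmol/kg

[CO3²⁻] = 0.484 mmol/kg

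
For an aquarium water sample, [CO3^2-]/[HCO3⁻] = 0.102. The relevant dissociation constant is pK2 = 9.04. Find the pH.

pH = 8.05

From K2 = [H⁺][CO3^2-]/[HCO3⁻]:  pH = pK2 + log₁₀([CO3^2-]/[HCO3⁻])
log₁₀(0.102) = -0.991
pH = 9.04 + (-0.991) = 8.05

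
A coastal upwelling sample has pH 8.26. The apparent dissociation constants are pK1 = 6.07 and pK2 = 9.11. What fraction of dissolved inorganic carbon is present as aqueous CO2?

α₀ = 1 / (1 + K1/[H⁺] + K1K2/[H⁺]²) = 1 / (1 + 10^+2.19 + 10^+1.34)
   = 1 / (1 + 154.88 + 21.878) = 1/177.76 = 0.005626

α₀ = 0.00563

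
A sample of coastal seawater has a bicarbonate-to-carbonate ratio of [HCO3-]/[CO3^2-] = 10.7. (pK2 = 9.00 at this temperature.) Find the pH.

From K2 = [H⁺][CO3^2-]/[HCO3-]:  pH = pK2 − log₁₀([HCO3-]/[CO3^2-])
log₁₀(10.7) = +1.029
pH = 9.00 − (+1.029) = 7.97

pH = 7.97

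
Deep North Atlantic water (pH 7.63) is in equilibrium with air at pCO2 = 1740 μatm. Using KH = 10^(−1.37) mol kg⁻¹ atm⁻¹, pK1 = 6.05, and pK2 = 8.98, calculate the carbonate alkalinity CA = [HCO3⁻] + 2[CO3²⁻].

[CO2*] = KH · pCO2 = 10^(−1.37) × 1740×10^-6 = 7.422×10^-5 mol/kg
α₀ = 1/(1 + K1/[H⁺] + K1K2/[H⁺]²) = 1/(1 + 10^+1.58 + 10^+0.23) = 0.02456
DIC = [CO2*]/α₀ = 7.422×10^-5 / 0.02456 = 3.022 mmol/kg
CA = (α₁ + 2α₂)·DIC = (0.9337 + 2×0.04171) × 3.022 = 3.07 mmol/kg

CA = 3.07 mmol/kg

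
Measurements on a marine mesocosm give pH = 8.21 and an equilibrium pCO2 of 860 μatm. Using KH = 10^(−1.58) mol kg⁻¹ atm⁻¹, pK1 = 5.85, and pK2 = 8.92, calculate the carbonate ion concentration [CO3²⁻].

[CO3²⁻] = 1.01 mmol/kg

[CO2*] = KH · pCO2 = 10^(−1.58) × 860×10^-6 = 2.262×10^-5 mol/kg
α₀ = 1/(1 + K1/[H⁺] + K1K2/[H⁺]²) = 1/(1 + 10^+2.36 + 10^+1.65) = 0.003640
DIC = [CO2*]/α₀ = 2.262×10^-5 / 0.003640 = 6.215 mmol/kg
[CO3²⁻] = α₂·DIC; α₂ = 0.1626, so [CO3²⁻] = 0.1626 × 6.215 = 1.01 mmol/kg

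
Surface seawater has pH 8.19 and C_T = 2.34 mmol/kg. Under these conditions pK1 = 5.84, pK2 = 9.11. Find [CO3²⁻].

α₂ = 1 / (1 + [H⁺]/K2 + [H⁺]²/(K1K2)) = 1 / (1 + 10^+0.92 + 10^-1.43)
   = 1 / (1 + 8.3176 + 0.037154) = 1/9.3548 = 0.1069
[CO3²⁻] = α₂ × DIC = 0.1069 × 2.34 = 0.250 mmol/kg

[CO3²⁻] = 0.250 mmol/kg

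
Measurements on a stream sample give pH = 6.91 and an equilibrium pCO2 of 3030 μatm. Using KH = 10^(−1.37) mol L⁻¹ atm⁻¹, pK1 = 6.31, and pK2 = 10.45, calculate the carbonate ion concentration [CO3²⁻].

[CO3²⁻] = 0.148 μmol/L

[CO2*] = KH · pCO2 = 10^(−1.37) × 3030×10^-6 = 1.293×10^-4 mol/L
α₀ = 1/(1 + K1/[H⁺] + K1K2/[H⁺]²) = 1/(1 + 10^+0.60 + 10^-2.94) = 0.2007
DIC = [CO2*]/α₀ = 1.293×10^-4 / 0.2007 = 0.6440 mmol/L
[CO3²⁻] = α₂·DIC; α₂ = 0.0002305, so [CO3²⁻] = 0.0002305 × 0.6440 = 0.000148 mmol/L = 0.148 μmol/L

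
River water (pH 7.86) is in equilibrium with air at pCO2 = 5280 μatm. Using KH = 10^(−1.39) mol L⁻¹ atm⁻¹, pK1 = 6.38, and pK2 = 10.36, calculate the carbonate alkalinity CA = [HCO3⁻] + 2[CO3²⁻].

CA = 6.54 mmol/L

[CO2*] = KH · pCO2 = 10^(−1.39) × 5280×10^-6 = 2.151×10^-4 mol/L
α₀ = 1/(1 + K1/[H⁺] + K1K2/[H⁺]²) = 1/(1 + 10^+1.48 + 10^-1.02) = 0.03195
DIC = [CO2*]/α₀ = 2.151×10^-4 / 0.03195 = 6.731 mmol/L
CA = (α₁ + 2α₂)·DIC = (0.9650 + 2×0.003052) × 6.731 = 6.54 mmol/L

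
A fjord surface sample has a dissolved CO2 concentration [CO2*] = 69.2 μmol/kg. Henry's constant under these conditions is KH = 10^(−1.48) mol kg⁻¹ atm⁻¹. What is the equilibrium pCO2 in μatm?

pCO2 = 2090 μatm

KH = 10^(−1.48) = 3.311×10^-2 mol kg⁻¹ atm⁻¹
pCO2 = [CO2*]/KH = 69.2×10^-6 / 3.311×10^-2 = 2.09×10^-3 atm = 2090 μatm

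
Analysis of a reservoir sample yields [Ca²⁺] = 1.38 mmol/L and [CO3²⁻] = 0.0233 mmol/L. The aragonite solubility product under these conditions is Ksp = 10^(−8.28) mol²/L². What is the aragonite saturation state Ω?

Ω = 6.13

Ksp = 10^(−8.28) = 5.248×10^-9
Ω = [Ca²⁺][CO3²⁻]/Ksp = (1.38×10^-3)(0.0233×10^-3) / 5.248×10^-9 = 6.13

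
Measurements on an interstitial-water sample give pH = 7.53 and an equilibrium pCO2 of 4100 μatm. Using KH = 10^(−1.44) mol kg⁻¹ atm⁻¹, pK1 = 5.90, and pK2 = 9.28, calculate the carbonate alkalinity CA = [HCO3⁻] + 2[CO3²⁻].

CA = 6.58 mmol/kg

[CO2*] = KH · pCO2 = 10^(−1.44) × 4100×10^-6 = 1.489×10^-4 mol/kg
α₀ = 1/(1 + K1/[H⁺] + K1K2/[H⁺]²) = 1/(1 + 10^+1.63 + 10^-0.12) = 0.02251
DIC = [CO2*]/α₀ = 1.489×10^-4 / 0.02251 = 6.612 mmol/kg
CA = (α₁ + 2α₂)·DIC = (0.9604 + 2×0.01708) × 6.612 = 6.58 mmol/kg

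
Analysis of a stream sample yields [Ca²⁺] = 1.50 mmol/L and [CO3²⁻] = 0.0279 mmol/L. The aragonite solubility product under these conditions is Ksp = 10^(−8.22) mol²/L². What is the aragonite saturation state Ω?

Ksp = 10^(−8.22) = 6.026×10^-9
Ω = [Ca²⁺][CO3²⁻]/Ksp = (1.50×10^-3)(0.0279×10^-3) / 6.026×10^-9 = 6.95

Ω = 6.95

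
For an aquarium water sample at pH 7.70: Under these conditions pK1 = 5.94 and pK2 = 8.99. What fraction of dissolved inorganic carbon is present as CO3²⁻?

α₂ = 0.0480

α₂ = 1 / (1 + [H⁺]/K2 + [H⁺]²/(K1K2)) = 1 / (1 + 10^+1.29 + 10^-0.47)
   = 1 / (1 + 19.498 + 0.33884) = 1/20.837 = 0.04799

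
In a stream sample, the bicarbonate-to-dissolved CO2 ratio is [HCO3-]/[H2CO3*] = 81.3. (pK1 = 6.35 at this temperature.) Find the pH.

From K1 = [H⁺][HCO3-]/[H2CO3*]:  pH = pK1 + log₁₀([HCO3-]/[H2CO3*])
log₁₀(81.3) = +1.910
pH = 6.35 + (+1.910) = 8.26

pH = 8.26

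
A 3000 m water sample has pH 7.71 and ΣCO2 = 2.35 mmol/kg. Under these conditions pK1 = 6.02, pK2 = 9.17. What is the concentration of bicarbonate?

α₁ = 1 / (1 + [H⁺]/K1 + K2/[H⁺]) = 1 / (1 + 10^-1.69 + 10^-1.46)
   = 1 / (1 + 0.020417 + 0.034674) = 1/1.0551 = 0.9478
[HCO3⁻] = α₁ × DIC = 0.9478 × 2.35 = 2.23 mmol/kg

[HCO3⁻] = 2.23 mmol/kg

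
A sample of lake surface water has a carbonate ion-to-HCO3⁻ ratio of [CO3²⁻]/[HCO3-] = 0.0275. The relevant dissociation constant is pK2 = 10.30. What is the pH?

pH = 8.74

From K2 = [H⁺][CO3²⁻]/[HCO3-]:  pH = pK2 + log₁₀([CO3²⁻]/[HCO3-])
log₁₀(0.0275) = -1.561
pH = 10.30 + (-1.561) = 8.74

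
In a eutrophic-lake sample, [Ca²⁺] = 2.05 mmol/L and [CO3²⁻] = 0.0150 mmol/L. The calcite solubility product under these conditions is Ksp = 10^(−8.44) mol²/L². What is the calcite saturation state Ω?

Ksp = 10^(−8.44) = 3.631×10^-9
Ω = [Ca²⁺][CO3²⁻]/Ksp = (2.05×10^-3)(0.0150×10^-3) / 3.631×10^-9 = 8.47

Ω = 8.47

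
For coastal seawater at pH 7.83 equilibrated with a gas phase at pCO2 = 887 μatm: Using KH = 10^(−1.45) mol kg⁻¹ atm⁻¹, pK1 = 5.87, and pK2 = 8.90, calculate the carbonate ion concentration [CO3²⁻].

[CO2*] = KH · pCO2 = 10^(−1.45) × 887×10^-6 = 3.147×10^-5 mol/kg
α₀ = 1/(1 + K1/[H⁺] + K1K2/[H⁺]²) = 1/(1 + 10^+1.96 + 10^+0.89) = 0.01000
DIC = [CO2*]/α₀ = 3.147×10^-5 / 0.01000 = 3.146 mmol/kg
[CO3²⁻] = α₂·DIC; α₂ = 0.07765, so [CO3²⁻] = 0.07765 × 3.146 = 0.244 mmol/kg

[CO3²⁻] = 0.244 mmol/kg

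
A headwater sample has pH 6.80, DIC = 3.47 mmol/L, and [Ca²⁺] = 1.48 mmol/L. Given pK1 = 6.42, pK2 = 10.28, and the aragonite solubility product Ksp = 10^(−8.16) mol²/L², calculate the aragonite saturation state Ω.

α₂ = 1 / (1 + [H⁺]/K2 + [H⁺]²/(K1K2)) = 1 / (1 + 10^+3.48 + 10^+3.10)
   = 1 / (1 + 3020.0 + 1258.9) = 1/4279.9 = 0.0002337
[CO3²⁻] = α₂ × DIC = 0.0002337 × 3.47 = 0.0008108 mmol/L = 0.8108 μmol/L
Ksp = 10^(−8.16) = 6.918×10^-9
Ω = [Ca²⁺][CO3²⁻]/Ksp = (1.48×10^-3)(8.108×10^-7) / 6.918×10^-9 = 0.173

Ω = 0.173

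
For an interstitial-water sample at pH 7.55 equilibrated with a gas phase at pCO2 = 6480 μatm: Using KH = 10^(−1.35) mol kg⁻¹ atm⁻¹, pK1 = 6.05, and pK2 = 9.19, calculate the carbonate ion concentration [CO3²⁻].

[CO3²⁻] = 0.210 mmol/kg

[CO2*] = KH · pCO2 = 10^(−1.35) × 6480×10^-6 = 2.895×10^-4 mol/kg
α₀ = 1/(1 + K1/[H⁺] + K1K2/[H⁺]²) = 1/(1 + 10^+1.50 + 10^-0.14) = 0.02999
DIC = [CO2*]/α₀ = 2.895×10^-4 / 0.02999 = 9.652 mmol/kg
[CO3²⁻] = α₂·DIC; α₂ = 0.02172, so [CO3²⁻] = 0.02172 × 9.652 = 0.210 mmol/kg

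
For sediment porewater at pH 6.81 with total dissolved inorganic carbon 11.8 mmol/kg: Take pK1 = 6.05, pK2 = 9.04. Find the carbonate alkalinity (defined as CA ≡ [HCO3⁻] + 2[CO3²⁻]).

CA = [HCO3⁻] + 2[CO3²⁻] = (α₁ + 2α₂)·DIC
At pH 6.81: [H⁺]/K1 = 10^-0.76 = 0.17378, K2/[H⁺] = 10^-2.23 = 0.0058884
α₁ = 1/(1 + 0.17378 + 0.0058884) = 1/1.1797 = 0.8477; α₂ = α₁·K2/[H⁺] = 0.004992
α₁ + 2α₂ = 0.8577
CA = 0.8577 × 11.8 = 10.1 mmol/kg

CA = 10.1 mmol/kg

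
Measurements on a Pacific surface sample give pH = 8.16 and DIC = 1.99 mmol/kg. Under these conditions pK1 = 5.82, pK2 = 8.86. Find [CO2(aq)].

α₀ = 1 / (1 + K1/[H⁺] + K1K2/[H⁺]²) = 1 / (1 + 10^+2.34 + 10^+1.64)
   = 1 / (1 + 218.78 + 43.652) = 1/263.43 = 0.003796
[CO2*] = α₀ × DIC = 0.003796 × 1.99 = 0.00755 mmol/kg = 7.55 μmol/kg

[CO2*] = 7.55 μmol/kg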